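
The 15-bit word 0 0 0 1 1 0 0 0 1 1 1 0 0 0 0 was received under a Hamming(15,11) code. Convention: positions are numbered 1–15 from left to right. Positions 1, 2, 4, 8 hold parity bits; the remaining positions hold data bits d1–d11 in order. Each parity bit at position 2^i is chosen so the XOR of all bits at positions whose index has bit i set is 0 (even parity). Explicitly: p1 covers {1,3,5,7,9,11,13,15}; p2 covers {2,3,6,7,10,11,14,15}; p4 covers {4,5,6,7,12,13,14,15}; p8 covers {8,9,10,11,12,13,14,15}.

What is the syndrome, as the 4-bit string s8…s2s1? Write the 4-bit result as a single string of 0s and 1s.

s1 (pos 1,3,5,7,9,11,13,15): 0⊕0⊕1⊕0⊕1⊕1⊕0⊕0 = 1
s2 (pos 2,3,6,7,10,11,14,15): 0⊕0⊕0⊕0⊕1⊕1⊕0⊕0 = 0
s4 (pos 4,5,6,7,12,13,14,15): 1⊕1⊕0⊕0⊕0⊕0⊕0⊕0 = 0
s8 (pos 8,9,10,11,12,13,14,15): 0⊕1⊕1⊕1⊕0⊕0⊕0⊕0 = 1
Syndrome s8…s1 = 1001 → error at position 9.

1001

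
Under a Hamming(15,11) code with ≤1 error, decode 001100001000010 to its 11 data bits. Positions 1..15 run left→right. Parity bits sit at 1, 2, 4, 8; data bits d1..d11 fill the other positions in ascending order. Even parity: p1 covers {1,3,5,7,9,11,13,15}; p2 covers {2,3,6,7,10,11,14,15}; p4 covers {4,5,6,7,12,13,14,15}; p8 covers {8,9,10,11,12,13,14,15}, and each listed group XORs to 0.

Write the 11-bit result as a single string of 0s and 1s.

10001000010

s1 (pos 1,3,5,7,9,11,13,15): 0⊕1⊕0⊕0⊕1⊕0⊕0⊕0 = 0
s2 (pos 2,3,6,7,10,11,14,15): 0⊕1⊕0⊕0⊕0⊕0⊕1⊕0 = 0
s4 (pos 4,5,6,7,12,13,14,15): 1⊕0⊕0⊕0⊕0⊕0⊕1⊕0 = 0
s8 (pos 8,9,10,11,12,13,14,15): 0⊕1⊕0⊕0⊕0⊕0⊕1⊕0 = 0
Syndrome s8…s1 = 0000 → no error.
Read data bits from positions 3,5,6,7,9,10,11,12,13,14,15: 10001000010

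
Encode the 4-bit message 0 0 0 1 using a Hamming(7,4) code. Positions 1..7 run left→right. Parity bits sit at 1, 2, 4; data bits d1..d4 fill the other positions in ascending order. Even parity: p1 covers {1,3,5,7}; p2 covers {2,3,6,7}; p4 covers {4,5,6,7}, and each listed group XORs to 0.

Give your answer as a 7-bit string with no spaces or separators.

1101001

Place data at non-parity positions: p1 p2 0 p4 0 0 1
p1 (pos 1,3,5,7): XOR of data positions = 0⊕0⊕1 = 1
p2 (pos 2,3,6,7): XOR of data positions = 0⊕0⊕1 = 1
p4 (pos 4,5,6,7): XOR of data positions = 0⊕0⊕1 = 1
Codeword: 1101001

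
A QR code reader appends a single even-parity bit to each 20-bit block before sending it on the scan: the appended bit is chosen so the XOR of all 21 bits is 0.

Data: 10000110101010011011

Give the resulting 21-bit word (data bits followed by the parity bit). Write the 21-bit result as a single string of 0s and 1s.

100001101010100110110

XOR of the 20 data bits: 1⊕0⊕0⊕0⊕0⊕1⊕1⊕0⊕1⊕0⊕1⊕0⊕1⊕0⊕0⊕1⊕1⊕0⊕1⊕1 = 0
Parity bit = 0 (so all 21 bits XOR to 0).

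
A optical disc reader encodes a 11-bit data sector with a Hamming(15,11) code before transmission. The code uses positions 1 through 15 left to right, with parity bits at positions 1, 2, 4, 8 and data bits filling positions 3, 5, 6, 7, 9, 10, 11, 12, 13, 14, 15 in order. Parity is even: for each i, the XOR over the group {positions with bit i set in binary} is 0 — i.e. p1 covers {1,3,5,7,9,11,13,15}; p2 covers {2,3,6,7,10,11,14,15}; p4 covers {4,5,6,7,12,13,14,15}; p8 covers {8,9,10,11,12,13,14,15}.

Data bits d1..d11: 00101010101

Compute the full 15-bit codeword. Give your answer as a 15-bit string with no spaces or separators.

Place data at non-parity positions: p1 p2 0 p4 0 1 0 p8 1 0 1 0 1 0 1
p1 (pos 1,3,5,7,9,11,13,15): XOR of data positions = 0⊕0⊕0⊕1⊕1⊕1⊕1 = 0
p2 (pos 2,3,6,7,10,11,14,15): XOR of data positions = 0⊕1⊕0⊕0⊕1⊕0⊕1 = 1
p4 (pos 4,5,6,7,12,13,14,15): XOR of data positions = 0⊕1⊕0⊕0⊕1⊕0⊕1 = 1
p8 (pos 8,9,10,11,12,13,14,15): XOR of data positions = 1⊕0⊕1⊕0⊕1⊕0⊕1 = 0
Codeword: 010101001010101

010101001010101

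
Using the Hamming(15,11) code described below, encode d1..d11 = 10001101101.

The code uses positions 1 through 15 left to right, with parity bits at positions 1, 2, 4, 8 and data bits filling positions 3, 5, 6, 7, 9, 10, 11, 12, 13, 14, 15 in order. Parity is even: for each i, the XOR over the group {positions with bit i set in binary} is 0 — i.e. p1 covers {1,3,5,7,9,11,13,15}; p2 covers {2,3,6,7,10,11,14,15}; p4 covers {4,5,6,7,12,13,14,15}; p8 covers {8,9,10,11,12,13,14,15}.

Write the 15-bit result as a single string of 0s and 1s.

Place data at non-parity positions: p1 p2 1 p4 0 0 0 p8 1 1 0 1 1 0 1
p1 (pos 1,3,5,7,9,11,13,15): XOR of data positions = 1⊕0⊕0⊕1⊕0⊕1⊕1 = 0
p2 (pos 2,3,6,7,10,11,14,15): XOR of data positions = 1⊕0⊕0⊕1⊕0⊕0⊕1 = 1
p4 (pos 4,5,6,7,12,13,14,15): XOR of data positions = 0⊕0⊕0⊕1⊕1⊕0⊕1 = 1
p8 (pos 8,9,10,11,12,13,14,15): XOR of data positions = 1⊕1⊕0⊕1⊕1⊕0⊕1 = 1
Codeword: 011100011101101

011100011101101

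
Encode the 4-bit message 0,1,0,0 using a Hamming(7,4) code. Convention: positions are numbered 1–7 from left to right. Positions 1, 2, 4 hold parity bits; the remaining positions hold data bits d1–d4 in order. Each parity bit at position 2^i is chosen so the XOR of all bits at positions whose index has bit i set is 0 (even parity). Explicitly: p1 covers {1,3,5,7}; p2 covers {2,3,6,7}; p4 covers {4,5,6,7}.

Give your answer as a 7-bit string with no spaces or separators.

1001100

Place data at non-parity positions: p1 p2 0 p4 1 0 0
p1 (pos 1,3,5,7): XOR of data positions = 0⊕1⊕0 = 1
p2 (pos 2,3,6,7): XOR of data positions = 0⊕0⊕0 = 0
p4 (pos 4,5,6,7): XOR of data positions = 1⊕0⊕0 = 1
Codeword: 1001100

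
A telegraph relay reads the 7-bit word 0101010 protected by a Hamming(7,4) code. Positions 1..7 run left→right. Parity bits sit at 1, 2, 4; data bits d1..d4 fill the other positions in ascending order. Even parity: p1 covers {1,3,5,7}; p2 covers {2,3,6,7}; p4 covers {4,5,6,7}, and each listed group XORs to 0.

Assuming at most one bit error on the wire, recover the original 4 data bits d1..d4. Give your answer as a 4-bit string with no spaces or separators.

s1 (pos 1,3,5,7): 0⊕0⊕0⊕0 = 0
s2 (pos 2,3,6,7): 1⊕0⊕1⊕0 = 0
s4 (pos 4,5,6,7): 1⊕0⊕1⊕0 = 0
Syndrome s4…s1 = 000 → no error.
Read data bits from positions 3,5,6,7: 0010

0010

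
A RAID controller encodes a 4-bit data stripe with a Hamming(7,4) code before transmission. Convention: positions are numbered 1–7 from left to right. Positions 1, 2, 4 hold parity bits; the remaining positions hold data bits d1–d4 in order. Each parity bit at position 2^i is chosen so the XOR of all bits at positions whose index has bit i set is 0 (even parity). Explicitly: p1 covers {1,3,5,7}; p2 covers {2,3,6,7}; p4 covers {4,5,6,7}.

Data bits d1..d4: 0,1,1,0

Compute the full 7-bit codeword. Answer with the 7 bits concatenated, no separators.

Place data at non-parity positions: p1 p2 0 p4 1 1 0
p1 (pos 1,3,5,7): XOR of data positions = 0⊕1⊕0 = 1
p2 (pos 2,3,6,7): XOR of data positions = 0⊕1⊕0 = 1
p4 (pos 4,5,6,7): XOR of data positions = 1⊕1⊕0 = 0
Codeword: 1100110

1100110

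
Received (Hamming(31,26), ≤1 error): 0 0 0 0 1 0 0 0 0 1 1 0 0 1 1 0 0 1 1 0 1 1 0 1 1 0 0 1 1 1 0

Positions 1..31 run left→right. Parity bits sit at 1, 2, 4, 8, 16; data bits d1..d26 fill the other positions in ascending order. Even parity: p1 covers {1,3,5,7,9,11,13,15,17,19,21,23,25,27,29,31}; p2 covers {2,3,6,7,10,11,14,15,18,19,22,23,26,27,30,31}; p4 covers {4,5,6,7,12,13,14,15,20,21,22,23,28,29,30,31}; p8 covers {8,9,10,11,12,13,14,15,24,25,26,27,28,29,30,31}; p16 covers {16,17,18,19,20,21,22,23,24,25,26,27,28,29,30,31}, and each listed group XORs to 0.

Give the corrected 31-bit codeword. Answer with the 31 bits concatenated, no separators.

0000100001100110011011010001110

s1 (pos 1,3,5,7,9,11,13,15,17,19,21,23,25,27,29,31): 0⊕0⊕1⊕0⊕0⊕1⊕0⊕1⊕0⊕1⊕1⊕0⊕1⊕0⊕1⊕0 = 1
s2 (pos 2,3,6,7,10,11,14,15,18,19,22,23,26,27,30,31): 0⊕0⊕0⊕0⊕1⊕1⊕1⊕1⊕1⊕1⊕1⊕0⊕0⊕0⊕1⊕0 = 0
s4 (pos 4,5,6,7,12,13,14,15,20,21,22,23,28,29,30,31): 0⊕1⊕0⊕0⊕0⊕0⊕1⊕1⊕0⊕1⊕1⊕0⊕1⊕1⊕1⊕0 = 0
s8 (pos 8,9,10,11,12,13,14,15,24,25,26,27,28,29,30,31): 0⊕0⊕1⊕1⊕0⊕0⊕1⊕1⊕1⊕1⊕0⊕0⊕1⊕1⊕1⊕0 = 1
s16 (pos 16,17,18,19,20,21,22,23,24,25,26,27,28,29,30,31): 0⊕0⊕1⊕1⊕0⊕1⊕1⊕0⊕1⊕1⊕0⊕0⊕1⊕1⊕1⊕0 = 1
Syndrome s16…s1 = 11001 → error at position 25.
Flip position 25: 0000100001100110011011011001110 → 0000100001100110011011010001110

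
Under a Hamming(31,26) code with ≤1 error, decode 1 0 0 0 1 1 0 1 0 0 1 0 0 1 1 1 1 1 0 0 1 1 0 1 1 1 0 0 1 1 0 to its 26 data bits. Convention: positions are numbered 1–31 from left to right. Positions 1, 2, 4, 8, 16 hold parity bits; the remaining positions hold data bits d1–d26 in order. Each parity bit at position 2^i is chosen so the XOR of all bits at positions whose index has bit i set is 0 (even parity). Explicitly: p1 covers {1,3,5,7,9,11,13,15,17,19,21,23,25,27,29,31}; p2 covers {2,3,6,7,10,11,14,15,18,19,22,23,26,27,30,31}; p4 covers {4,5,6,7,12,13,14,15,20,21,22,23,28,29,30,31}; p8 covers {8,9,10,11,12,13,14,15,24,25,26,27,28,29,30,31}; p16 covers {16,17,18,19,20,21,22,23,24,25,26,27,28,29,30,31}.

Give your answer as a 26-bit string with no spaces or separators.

01100010011110011011100110

s1 (pos 1,3,5,7,9,11,13,15,17,19,21,23,25,27,29,31): 1⊕0⊕1⊕0⊕0⊕1⊕0⊕1⊕1⊕0⊕1⊕0⊕1⊕0⊕1⊕0 = 0
s2 (pos 2,3,6,7,10,11,14,15,18,19,22,23,26,27,30,31): 0⊕0⊕1⊕0⊕0⊕1⊕1⊕1⊕1⊕0⊕1⊕0⊕1⊕0⊕1⊕0 = 0
s4 (pos 4,5,6,7,12,13,14,15,20,21,22,23,28,29,30,31): 0⊕1⊕1⊕0⊕0⊕0⊕1⊕1⊕0⊕1⊕1⊕0⊕0⊕1⊕1⊕0 = 0
s8 (pos 8,9,10,11,12,13,14,15,24,25,26,27,28,29,30,31): 1⊕0⊕0⊕1⊕0⊕0⊕1⊕1⊕1⊕1⊕1⊕0⊕0⊕1⊕1⊕0 = 1
s16 (pos 16,17,18,19,20,21,22,23,24,25,26,27,28,29,30,31): 1⊕1⊕1⊕0⊕0⊕1⊕1⊕0⊕1⊕1⊕1⊕0⊕0⊕1⊕1⊕0 = 0
Syndrome s16…s1 = 01000 → error at position 8.
Flip position 8: 1000110100100111110011011100110 → 1000110000100111110011011100110
Read data bits from positions 3,5,6,7,9,10,11,12,13,14,15,17,18,19,20,21,22,23,24,25,26,27,28,29,30,31: 01100010011110011011100110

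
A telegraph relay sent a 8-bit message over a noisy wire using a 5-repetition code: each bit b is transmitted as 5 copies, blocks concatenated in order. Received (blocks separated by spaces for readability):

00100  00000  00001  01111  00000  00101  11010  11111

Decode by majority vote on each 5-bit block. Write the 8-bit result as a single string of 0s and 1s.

00010011

Block 1 (00100): 1 one → 0
Block 2 (00000): 0 ones → 0
Block 3 (00001): 1 one → 0
Block 4 (01111): 4 ones → 1
Block 5 (00000): 0 ones → 0
Block 6 (00101): 2 ones → 0
Block 7 (11010): 3 ones → 1
Block 8 (11111): 5 ones → 1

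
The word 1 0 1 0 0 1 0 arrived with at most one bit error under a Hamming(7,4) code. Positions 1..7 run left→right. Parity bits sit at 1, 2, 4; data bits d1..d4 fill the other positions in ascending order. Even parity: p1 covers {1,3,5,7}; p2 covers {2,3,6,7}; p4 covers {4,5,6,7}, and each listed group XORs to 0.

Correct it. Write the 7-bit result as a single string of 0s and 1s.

s1 (pos 1,3,5,7): 1⊕1⊕0⊕0 = 0
s2 (pos 2,3,6,7): 0⊕1⊕1⊕0 = 0
s4 (pos 4,5,6,7): 0⊕0⊕1⊕0 = 1
Syndrome s4…s1 = 100 → error at position 4.
Flip position 4: 1010010 → 1011010

1011010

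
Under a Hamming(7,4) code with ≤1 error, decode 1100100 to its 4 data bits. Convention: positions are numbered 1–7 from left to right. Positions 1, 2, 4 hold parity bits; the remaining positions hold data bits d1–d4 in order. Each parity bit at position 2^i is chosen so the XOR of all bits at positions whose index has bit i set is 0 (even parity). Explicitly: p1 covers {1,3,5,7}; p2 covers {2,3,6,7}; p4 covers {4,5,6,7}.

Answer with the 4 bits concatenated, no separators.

s1 (pos 1,3,5,7): 1⊕0⊕1⊕0 = 0
s2 (pos 2,3,6,7): 1⊕0⊕0⊕0 = 1
s4 (pos 4,5,6,7): 0⊕1⊕0⊕0 = 1
Syndrome s4…s1 = 110 → error at position 6.
Flip position 6: 1100100 → 1100110
Read data bits from positions 3,5,6,7: 0110

0110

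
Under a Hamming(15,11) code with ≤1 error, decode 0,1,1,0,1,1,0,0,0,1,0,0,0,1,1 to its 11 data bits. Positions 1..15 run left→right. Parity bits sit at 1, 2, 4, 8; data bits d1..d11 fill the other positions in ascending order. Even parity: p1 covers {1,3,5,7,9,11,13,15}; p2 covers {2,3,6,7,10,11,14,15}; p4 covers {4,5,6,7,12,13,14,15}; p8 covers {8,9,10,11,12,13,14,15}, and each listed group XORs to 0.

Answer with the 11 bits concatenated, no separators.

11101100011

s1 (pos 1,3,5,7,9,11,13,15): 0⊕1⊕1⊕0⊕0⊕0⊕0⊕1 = 1
s2 (pos 2,3,6,7,10,11,14,15): 1⊕1⊕1⊕0⊕1⊕0⊕1⊕1 = 0
s4 (pos 4,5,6,7,12,13,14,15): 0⊕1⊕1⊕0⊕0⊕0⊕1⊕1 = 0
s8 (pos 8,9,10,11,12,13,14,15): 0⊕0⊕1⊕0⊕0⊕0⊕1⊕1 = 1
Syndrome s8…s1 = 1001 → error at position 9.
Flip position 9: 011011000100011 → 011011001100011
Read data bits from positions 3,5,6,7,9,10,11,12,13,14,15: 11101100011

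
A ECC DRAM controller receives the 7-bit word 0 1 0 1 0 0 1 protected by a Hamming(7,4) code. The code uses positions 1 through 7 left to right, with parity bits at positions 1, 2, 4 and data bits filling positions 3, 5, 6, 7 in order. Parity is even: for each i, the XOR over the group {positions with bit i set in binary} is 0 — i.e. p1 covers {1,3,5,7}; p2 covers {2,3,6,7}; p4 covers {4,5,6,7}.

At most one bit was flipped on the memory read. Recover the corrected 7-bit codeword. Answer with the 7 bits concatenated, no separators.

s1 (pos 1,3,5,7): 0⊕0⊕0⊕1 = 1
s2 (pos 2,3,6,7): 1⊕0⊕0⊕1 = 0
s4 (pos 4,5,6,7): 1⊕0⊕0⊕1 = 0
Syndrome s4…s1 = 001 → error at position 1.
Flip position 1: 0101001 → 1101001

1101001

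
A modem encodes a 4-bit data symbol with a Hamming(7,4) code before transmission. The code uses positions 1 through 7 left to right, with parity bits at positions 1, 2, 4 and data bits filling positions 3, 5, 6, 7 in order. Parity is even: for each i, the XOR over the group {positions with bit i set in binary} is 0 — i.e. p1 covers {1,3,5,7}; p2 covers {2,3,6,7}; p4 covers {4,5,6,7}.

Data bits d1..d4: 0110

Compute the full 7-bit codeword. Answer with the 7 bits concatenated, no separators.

1100110

Place data at non-parity positions: p1 p2 0 p4 1 1 0
p1 (pos 1,3,5,7): XOR of data positions = 0⊕1⊕0 = 1
p2 (pos 2,3,6,7): XOR of data positions = 0⊕1⊕0 = 1
p4 (pos 4,5,6,7): XOR of data positions = 1⊕1⊕0 = 0
Codeword: 1100110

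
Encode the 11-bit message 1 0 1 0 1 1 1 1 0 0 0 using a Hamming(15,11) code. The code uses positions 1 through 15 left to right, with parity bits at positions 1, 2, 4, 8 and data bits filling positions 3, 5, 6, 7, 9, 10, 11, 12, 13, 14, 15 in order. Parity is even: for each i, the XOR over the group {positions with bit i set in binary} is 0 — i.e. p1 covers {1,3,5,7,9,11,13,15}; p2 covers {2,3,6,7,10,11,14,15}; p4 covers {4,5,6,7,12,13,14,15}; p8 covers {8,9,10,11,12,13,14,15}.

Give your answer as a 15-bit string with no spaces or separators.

101001001111000

Place data at non-parity positions: p1 p2 1 p4 0 1 0 p8 1 1 1 1 0 0 0
p1 (pos 1,3,5,7,9,11,13,15): XOR of data positions = 1⊕0⊕0⊕1⊕1⊕0⊕0 = 1
p2 (pos 2,3,6,7,10,11,14,15): XOR of data positions = 1⊕1⊕0⊕1⊕1⊕0⊕0 = 0
p4 (pos 4,5,6,7,12,13,14,15): XOR of data positions = 0⊕1⊕0⊕1⊕0⊕0⊕0 = 0
p8 (pos 8,9,10,11,12,13,14,15): XOR of data positions = 1⊕1⊕1⊕1⊕0⊕0⊕0 = 0
Codeword: 101001001111000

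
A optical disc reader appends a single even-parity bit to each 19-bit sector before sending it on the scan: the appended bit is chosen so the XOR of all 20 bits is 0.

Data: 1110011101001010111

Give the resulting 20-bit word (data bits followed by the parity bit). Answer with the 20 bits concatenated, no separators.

11100111010010101110

XOR of the 19 data bits: 1⊕1⊕1⊕0⊕0⊕1⊕1⊕1⊕0⊕1⊕0⊕0⊕1⊕0⊕1⊕0⊕1⊕1⊕1 = 0
Parity bit = 0 (so all 20 bits XOR to 0).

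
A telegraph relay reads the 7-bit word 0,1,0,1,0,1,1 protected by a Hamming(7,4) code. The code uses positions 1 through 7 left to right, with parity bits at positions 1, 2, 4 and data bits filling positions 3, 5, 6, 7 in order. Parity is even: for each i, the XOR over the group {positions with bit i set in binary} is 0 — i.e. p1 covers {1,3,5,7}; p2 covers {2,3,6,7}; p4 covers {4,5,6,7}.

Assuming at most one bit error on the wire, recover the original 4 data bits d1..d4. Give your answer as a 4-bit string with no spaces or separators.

s1 (pos 1,3,5,7): 0⊕0⊕0⊕1 = 1
s2 (pos 2,3,6,7): 1⊕0⊕1⊕1 = 1
s4 (pos 4,5,6,7): 1⊕0⊕1⊕1 = 1
Syndrome s4…s1 = 111 → error at position 7.
Flip position 7: 0101011 → 0101010
Read data bits from positions 3,5,6,7: 0010

0010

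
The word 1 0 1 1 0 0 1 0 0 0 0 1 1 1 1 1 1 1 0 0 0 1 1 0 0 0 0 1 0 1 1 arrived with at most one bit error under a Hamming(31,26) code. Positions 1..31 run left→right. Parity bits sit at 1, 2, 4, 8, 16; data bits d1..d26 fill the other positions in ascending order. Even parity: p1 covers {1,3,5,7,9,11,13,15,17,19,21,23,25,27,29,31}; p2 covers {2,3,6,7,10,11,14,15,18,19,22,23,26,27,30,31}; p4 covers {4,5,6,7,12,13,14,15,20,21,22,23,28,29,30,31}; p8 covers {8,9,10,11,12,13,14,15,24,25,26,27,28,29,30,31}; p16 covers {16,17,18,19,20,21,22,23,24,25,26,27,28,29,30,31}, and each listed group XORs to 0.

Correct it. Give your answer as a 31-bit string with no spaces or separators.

1011001000011011110001100001011

s1 (pos 1,3,5,7,9,11,13,15,17,19,21,23,25,27,29,31): 1⊕1⊕0⊕1⊕0⊕0⊕1⊕1⊕1⊕0⊕0⊕1⊕0⊕0⊕0⊕1 = 0
s2 (pos 2,3,6,7,10,11,14,15,18,19,22,23,26,27,30,31): 0⊕1⊕0⊕1⊕0⊕0⊕1⊕1⊕1⊕0⊕1⊕1⊕0⊕0⊕1⊕1 = 1
s4 (pos 4,5,6,7,12,13,14,15,20,21,22,23,28,29,30,31): 1⊕0⊕0⊕1⊕1⊕1⊕1⊕1⊕0⊕0⊕1⊕1⊕1⊕0⊕1⊕1 = 1
s8 (pos 8,9,10,11,12,13,14,15,24,25,26,27,28,29,30,31): 0⊕0⊕0⊕0⊕1⊕1⊕1⊕1⊕0⊕0⊕0⊕0⊕1⊕0⊕1⊕1 = 1
s16 (pos 16,17,18,19,20,21,22,23,24,25,26,27,28,29,30,31): 1⊕1⊕1⊕0⊕0⊕0⊕1⊕1⊕0⊕0⊕0⊕0⊕1⊕0⊕1⊕1 = 0
Syndrome s16…s1 = 01110 → error at position 14.
Flip position 14: 1011001000011111110001100001011 → 1011001000011011110001100001011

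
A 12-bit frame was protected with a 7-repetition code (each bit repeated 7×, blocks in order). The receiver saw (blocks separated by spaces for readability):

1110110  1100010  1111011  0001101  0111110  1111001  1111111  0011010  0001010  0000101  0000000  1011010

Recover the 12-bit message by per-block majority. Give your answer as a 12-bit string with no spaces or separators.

Block 1 (1110110): 5 ones → 1
Block 2 (1100010): 3 ones → 0
Block 3 (1111011): 6 ones → 1
Block 4 (0001101): 3 ones → 0
Block 5 (0111110): 5 ones → 1
Block 6 (1111001): 5 ones → 1
Block 7 (1111111): 7 ones → 1
Block 8 (0011010): 3 ones → 0
Block 9 (0001010): 2 ones → 0
Block 10 (0000101): 2 ones → 0
Block 11 (0000000): 0 ones → 0
Block 12 (1011010): 4 ones → 1

101011100001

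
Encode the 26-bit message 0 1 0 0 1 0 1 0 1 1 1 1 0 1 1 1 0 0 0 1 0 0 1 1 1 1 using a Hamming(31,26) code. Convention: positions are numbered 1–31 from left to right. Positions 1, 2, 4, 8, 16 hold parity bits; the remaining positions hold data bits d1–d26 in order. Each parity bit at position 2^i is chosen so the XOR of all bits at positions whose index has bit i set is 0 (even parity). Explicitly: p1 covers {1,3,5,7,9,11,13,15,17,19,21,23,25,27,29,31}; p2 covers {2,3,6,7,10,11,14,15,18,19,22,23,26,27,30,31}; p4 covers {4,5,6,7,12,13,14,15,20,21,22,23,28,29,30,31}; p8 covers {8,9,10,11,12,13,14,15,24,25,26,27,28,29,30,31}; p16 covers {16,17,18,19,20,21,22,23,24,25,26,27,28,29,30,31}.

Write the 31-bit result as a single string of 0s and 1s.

Place data at non-parity positions: p1 p2 0 p4 1 0 0 p8 1 0 1 0 1 1 1 p16 1 0 1 1 1 0 0 0 1 0 0 1 1 1 1
p1 (pos 1,3,5,7,9,11,13,15,17,19,21,23,25,27,29,31): XOR of data positions = 0⊕1⊕0⊕1⊕1⊕1⊕1⊕1⊕1⊕1⊕0⊕1⊕0⊕1⊕1 = 1
p2 (pos 2,3,6,7,10,11,14,15,18,19,22,23,26,27,30,31): XOR of data positions = 0⊕0⊕0⊕0⊕1⊕1⊕1⊕0⊕1⊕0⊕0⊕0⊕0⊕1⊕1 = 0
p4 (pos 4,5,6,7,12,13,14,15,20,21,22,23,28,29,30,31): XOR of data positions = 1⊕0⊕0⊕0⊕1⊕1⊕1⊕1⊕1⊕0⊕0⊕1⊕1⊕1⊕1 = 0
p8 (pos 8,9,10,11,12,13,14,15,24,25,26,27,28,29,30,31): XOR of data positions = 1⊕0⊕1⊕0⊕1⊕1⊕1⊕0⊕1⊕0⊕0⊕1⊕1⊕1⊕1 = 0
p16 (pos 16,17,18,19,20,21,22,23,24,25,26,27,28,29,30,31): XOR of data positions = 1⊕0⊕1⊕1⊕1⊕0⊕0⊕0⊕1⊕0⊕0⊕1⊕1⊕1⊕1 = 1
Codeword: 1000100010101111101110001001111

1000100010101111101110001001111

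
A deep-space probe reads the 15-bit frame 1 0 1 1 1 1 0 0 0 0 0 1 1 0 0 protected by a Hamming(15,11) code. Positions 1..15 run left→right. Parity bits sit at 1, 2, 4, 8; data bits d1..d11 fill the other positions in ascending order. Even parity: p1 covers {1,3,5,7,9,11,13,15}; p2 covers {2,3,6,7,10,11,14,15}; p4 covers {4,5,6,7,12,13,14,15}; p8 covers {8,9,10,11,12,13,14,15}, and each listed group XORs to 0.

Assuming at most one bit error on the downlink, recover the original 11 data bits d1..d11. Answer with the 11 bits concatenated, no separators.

11100001100

s1 (pos 1,3,5,7,9,11,13,15): 1⊕1⊕1⊕0⊕0⊕0⊕1⊕0 = 0
s2 (pos 2,3,6,7,10,11,14,15): 0⊕1⊕1⊕0⊕0⊕0⊕0⊕0 = 0
s4 (pos 4,5,6,7,12,13,14,15): 1⊕1⊕1⊕0⊕1⊕1⊕0⊕0 = 1
s8 (pos 8,9,10,11,12,13,14,15): 0⊕0⊕0⊕0⊕1⊕1⊕0⊕0 = 0
Syndrome s8…s1 = 0100 → error at position 4.
Flip position 4: 101111000001100 → 101011000001100
Read data bits from positions 3,5,6,7,9,10,11,12,13,14,15: 11100001100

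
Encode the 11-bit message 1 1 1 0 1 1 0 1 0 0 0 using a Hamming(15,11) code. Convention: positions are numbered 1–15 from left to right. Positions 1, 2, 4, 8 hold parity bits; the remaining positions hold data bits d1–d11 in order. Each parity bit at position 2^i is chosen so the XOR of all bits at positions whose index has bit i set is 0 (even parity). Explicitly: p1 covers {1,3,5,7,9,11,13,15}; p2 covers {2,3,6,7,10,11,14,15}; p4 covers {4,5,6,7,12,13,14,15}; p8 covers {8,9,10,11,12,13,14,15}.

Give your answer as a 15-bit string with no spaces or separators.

Place data at non-parity positions: p1 p2 1 p4 1 1 0 p8 1 1 0 1 0 0 0
p1 (pos 1,3,5,7,9,11,13,15): XOR of data positions = 1⊕1⊕0⊕1⊕0⊕0⊕0 = 1
p2 (pos 2,3,6,7,10,11,14,15): XOR of data positions = 1⊕1⊕0⊕1⊕0⊕0⊕0 = 1
p4 (pos 4,5,6,7,12,13,14,15): XOR of data positions = 1⊕1⊕0⊕1⊕0⊕0⊕0 = 1
p8 (pos 8,9,10,11,12,13,14,15): XOR of data positions = 1⊕1⊕0⊕1⊕0⊕0⊕0 = 1
Codeword: 111111011101000

111111011101000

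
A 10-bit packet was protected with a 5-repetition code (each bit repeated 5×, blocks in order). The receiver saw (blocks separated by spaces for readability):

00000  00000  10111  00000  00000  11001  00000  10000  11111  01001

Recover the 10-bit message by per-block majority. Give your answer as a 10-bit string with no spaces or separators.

0010010010

Block 1 (00000): 0 ones → 0
Block 2 (00000): 0 ones → 0
Block 3 (10111): 4 ones → 1
Block 4 (00000): 0 ones → 0
Block 5 (00000): 0 ones → 0
Block 6 (11001): 3 ones → 1
Block 7 (00000): 0 ones → 0
Block 8 (10000): 1 one → 0
Block 9 (11111): 5 ones → 1
Block 10 (01001): 2 ones → 0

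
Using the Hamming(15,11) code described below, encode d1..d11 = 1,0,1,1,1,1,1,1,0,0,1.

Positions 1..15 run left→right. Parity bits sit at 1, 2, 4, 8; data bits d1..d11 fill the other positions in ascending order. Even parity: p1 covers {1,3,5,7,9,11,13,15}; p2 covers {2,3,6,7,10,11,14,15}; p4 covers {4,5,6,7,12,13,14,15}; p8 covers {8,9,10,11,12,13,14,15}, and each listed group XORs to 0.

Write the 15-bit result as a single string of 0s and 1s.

Place data at non-parity positions: p1 p2 1 p4 0 1 1 p8 1 1 1 1 0 0 1
p1 (pos 1,3,5,7,9,11,13,15): XOR of data positions = 1⊕0⊕1⊕1⊕1⊕0⊕1 = 1
p2 (pos 2,3,6,7,10,11,14,15): XOR of data positions = 1⊕1⊕1⊕1⊕1⊕0⊕1 = 0
p4 (pos 4,5,6,7,12,13,14,15): XOR of data positions = 0⊕1⊕1⊕1⊕0⊕0⊕1 = 0
p8 (pos 8,9,10,11,12,13,14,15): XOR of data positions = 1⊕1⊕1⊕1⊕0⊕0⊕1 = 1
Codeword: 101001111111001

101001111111001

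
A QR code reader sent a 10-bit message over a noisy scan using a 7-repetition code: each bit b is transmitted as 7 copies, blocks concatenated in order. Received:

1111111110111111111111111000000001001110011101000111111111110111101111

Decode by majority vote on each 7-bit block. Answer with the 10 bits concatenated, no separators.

1111010111

Block 1 (1111111): 7 ones → 1
Block 2 (1101111): 6 ones → 1
Block 3 (1111111): 7 ones → 1
Block 4 (1111000): 4 ones → 1
Block 5 (0000010): 1 one → 0
Block 6 (0111001): 4 ones → 1
Block 7 (1101000): 3 ones → 0
Block 8 (1111111): 7 ones → 1
Block 9 (1111011): 6 ones → 1
Block 10 (1101111): 6 ones → 1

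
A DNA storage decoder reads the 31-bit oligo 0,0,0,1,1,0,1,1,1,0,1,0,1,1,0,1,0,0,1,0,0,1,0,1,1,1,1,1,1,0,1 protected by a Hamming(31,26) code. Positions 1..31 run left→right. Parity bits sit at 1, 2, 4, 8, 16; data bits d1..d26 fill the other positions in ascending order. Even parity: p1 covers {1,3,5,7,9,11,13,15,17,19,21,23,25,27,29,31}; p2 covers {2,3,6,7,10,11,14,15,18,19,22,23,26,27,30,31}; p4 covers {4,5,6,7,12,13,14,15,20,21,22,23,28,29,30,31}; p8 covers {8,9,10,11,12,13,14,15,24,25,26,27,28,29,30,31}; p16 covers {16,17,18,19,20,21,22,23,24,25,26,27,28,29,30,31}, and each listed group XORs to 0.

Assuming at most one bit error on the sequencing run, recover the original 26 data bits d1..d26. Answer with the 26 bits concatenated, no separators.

s1 (pos 1,3,5,7,9,11,13,15,17,19,21,23,25,27,29,31): 0⊕0⊕1⊕1⊕1⊕1⊕1⊕0⊕0⊕1⊕0⊕0⊕1⊕1⊕1⊕1 = 0
s2 (pos 2,3,6,7,10,11,14,15,18,19,22,23,26,27,30,31): 0⊕0⊕0⊕1⊕0⊕1⊕1⊕0⊕0⊕1⊕1⊕0⊕1⊕1⊕0⊕1 = 0
s4 (pos 4,5,6,7,12,13,14,15,20,21,22,23,28,29,30,31): 1⊕1⊕0⊕1⊕0⊕1⊕1⊕0⊕0⊕0⊕1⊕0⊕1⊕1⊕0⊕1 = 1
s8 (pos 8,9,10,11,12,13,14,15,24,25,26,27,28,29,30,31): 1⊕1⊕0⊕1⊕0⊕1⊕1⊕0⊕1⊕1⊕1⊕1⊕1⊕1⊕0⊕1 = 0
s16 (pos 16,17,18,19,20,21,22,23,24,25,26,27,28,29,30,31): 1⊕0⊕0⊕1⊕0⊕0⊕1⊕0⊕1⊕1⊕1⊕1⊕1⊕1⊕0⊕1 = 0
Syndrome s16…s1 = 00100 → error at position 4.
Flip position 4: 0001101110101101001001011111101 → 0000101110101101001001011111101
Read data bits from positions 3,5,6,7,9,10,11,12,13,14,15,17,18,19,20,21,22,23,24,25,26,27,28,29,30,31: 01011010110001001011111101

01011010110001001011111101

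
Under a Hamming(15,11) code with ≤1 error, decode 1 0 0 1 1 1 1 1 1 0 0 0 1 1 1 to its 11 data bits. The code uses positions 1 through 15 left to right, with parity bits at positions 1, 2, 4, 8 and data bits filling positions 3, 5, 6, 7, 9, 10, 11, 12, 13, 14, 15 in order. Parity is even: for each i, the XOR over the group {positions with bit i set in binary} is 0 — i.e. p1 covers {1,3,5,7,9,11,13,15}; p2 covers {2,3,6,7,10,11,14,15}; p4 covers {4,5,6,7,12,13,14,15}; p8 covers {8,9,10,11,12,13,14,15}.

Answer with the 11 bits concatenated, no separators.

s1 (pos 1,3,5,7,9,11,13,15): 1⊕0⊕1⊕1⊕1⊕0⊕1⊕1 = 0
s2 (pos 2,3,6,7,10,11,14,15): 0⊕0⊕1⊕1⊕0⊕0⊕1⊕1 = 0
s4 (pos 4,5,6,7,12,13,14,15): 1⊕1⊕1⊕1⊕0⊕1⊕1⊕1 = 1
s8 (pos 8,9,10,11,12,13,14,15): 1⊕1⊕0⊕0⊕0⊕1⊕1⊕1 = 1
Syndrome s8…s1 = 1100 → error at position 12.
Flip position 12: 100111111000111 → 100111111001111
Read data bits from positions 3,5,6,7,9,10,11,12,13,14,15: 01111001111

01111001111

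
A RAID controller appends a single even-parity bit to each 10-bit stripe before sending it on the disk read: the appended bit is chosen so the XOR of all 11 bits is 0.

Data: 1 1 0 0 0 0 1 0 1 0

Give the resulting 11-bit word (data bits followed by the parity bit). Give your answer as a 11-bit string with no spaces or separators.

XOR of the 10 data bits: 1⊕1⊕0⊕0⊕0⊕0⊕1⊕0⊕1⊕0 = 0
Parity bit = 0 (so all 11 bits XOR to 0).

11000010100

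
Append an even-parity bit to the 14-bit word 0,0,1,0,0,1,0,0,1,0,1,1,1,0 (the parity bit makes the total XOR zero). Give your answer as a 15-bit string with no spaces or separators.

001001001011100

XOR of the 14 data bits: 0⊕0⊕1⊕0⊕0⊕1⊕0⊕0⊕1⊕0⊕1⊕1⊕1⊕0 = 0
Parity bit = 0 (so all 15 bits XOR to 0).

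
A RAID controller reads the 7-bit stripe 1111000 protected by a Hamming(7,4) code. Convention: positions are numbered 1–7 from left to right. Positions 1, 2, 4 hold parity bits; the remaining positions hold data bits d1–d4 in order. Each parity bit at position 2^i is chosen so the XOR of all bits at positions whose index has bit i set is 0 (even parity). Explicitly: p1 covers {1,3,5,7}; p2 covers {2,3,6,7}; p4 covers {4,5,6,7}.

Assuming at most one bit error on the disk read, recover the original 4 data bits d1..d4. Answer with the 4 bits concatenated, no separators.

s1 (pos 1,3,5,7): 1⊕1⊕0⊕0 = 0
s2 (pos 2,3,6,7): 1⊕1⊕0⊕0 = 0
s4 (pos 4,5,6,7): 1⊕0⊕0⊕0 = 1
Syndrome s4…s1 = 100 → error at position 4.
Flip position 4: 1111000 → 1110000
Read data bits from positions 3,5,6,7: 1000

1000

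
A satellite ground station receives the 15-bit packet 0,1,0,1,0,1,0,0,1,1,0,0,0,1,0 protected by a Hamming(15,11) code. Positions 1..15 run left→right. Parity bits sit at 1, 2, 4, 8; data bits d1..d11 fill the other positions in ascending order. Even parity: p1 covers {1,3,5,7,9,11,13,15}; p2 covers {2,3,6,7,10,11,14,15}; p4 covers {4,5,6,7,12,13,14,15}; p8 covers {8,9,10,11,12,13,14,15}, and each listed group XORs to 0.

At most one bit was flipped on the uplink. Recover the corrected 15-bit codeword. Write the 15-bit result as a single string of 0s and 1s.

s1 (pos 1,3,5,7,9,11,13,15): 0⊕0⊕0⊕0⊕1⊕0⊕0⊕0 = 1
s2 (pos 2,3,6,7,10,11,14,15): 1⊕0⊕1⊕0⊕1⊕0⊕1⊕0 = 0
s4 (pos 4,5,6,7,12,13,14,15): 1⊕0⊕1⊕0⊕0⊕0⊕1⊕0 = 1
s8 (pos 8,9,10,11,12,13,14,15): 0⊕1⊕1⊕0⊕0⊕0⊕1⊕0 = 1
Syndrome s8…s1 = 1101 → error at position 13.
Flip position 13: 010101001100010 → 010101001100110

010101001100110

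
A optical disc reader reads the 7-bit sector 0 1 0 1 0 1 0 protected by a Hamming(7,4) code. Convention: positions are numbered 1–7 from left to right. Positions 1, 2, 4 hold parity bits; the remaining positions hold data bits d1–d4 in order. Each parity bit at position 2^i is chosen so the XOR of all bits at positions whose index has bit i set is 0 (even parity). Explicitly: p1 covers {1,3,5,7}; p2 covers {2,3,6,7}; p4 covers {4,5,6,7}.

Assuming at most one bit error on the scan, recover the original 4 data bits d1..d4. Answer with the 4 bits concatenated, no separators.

s1 (pos 1,3,5,7): 0⊕0⊕0⊕0 = 0
s2 (pos 2,3,6,7): 1⊕0⊕1⊕0 = 0
s4 (pos 4,5,6,7): 1⊕0⊕1⊕0 = 0
Syndrome s4…s1 = 000 → no error.
Read data bits from positions 3,5,6,7: 0010

0010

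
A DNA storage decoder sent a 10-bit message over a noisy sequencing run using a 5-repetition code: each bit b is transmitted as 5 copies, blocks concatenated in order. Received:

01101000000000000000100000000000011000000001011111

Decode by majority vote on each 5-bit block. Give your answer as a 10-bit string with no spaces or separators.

Block 1 (01101): 3 ones → 1
Block 2 (00000): 0 ones → 0
Block 3 (00000): 0 ones → 0
Block 4 (00000): 0 ones → 0
Block 5 (10000): 1 one → 0
Block 6 (00000): 0 ones → 0
Block 7 (00011): 2 ones → 0
Block 8 (00000): 0 ones → 0
Block 9 (00010): 1 one → 0
Block 10 (11111): 5 ones → 1

1000000001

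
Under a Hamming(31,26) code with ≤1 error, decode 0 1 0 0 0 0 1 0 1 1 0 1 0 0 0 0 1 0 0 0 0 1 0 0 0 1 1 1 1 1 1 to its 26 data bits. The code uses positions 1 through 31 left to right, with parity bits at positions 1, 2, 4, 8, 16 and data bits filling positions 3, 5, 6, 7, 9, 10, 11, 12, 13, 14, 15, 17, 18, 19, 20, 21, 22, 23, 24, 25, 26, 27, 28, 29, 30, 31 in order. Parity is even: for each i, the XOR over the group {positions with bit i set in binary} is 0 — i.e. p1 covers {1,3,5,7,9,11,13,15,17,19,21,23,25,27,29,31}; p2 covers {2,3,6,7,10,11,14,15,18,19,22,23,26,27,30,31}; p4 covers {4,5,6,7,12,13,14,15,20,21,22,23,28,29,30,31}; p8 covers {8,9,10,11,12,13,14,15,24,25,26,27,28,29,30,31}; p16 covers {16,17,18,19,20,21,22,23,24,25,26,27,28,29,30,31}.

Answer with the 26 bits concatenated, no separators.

00011100000100001000111111

s1 (pos 1,3,5,7,9,11,13,15,17,19,21,23,25,27,29,31): 0⊕0⊕0⊕1⊕1⊕0⊕0⊕0⊕1⊕0⊕0⊕0⊕0⊕1⊕1⊕1 = 0
s2 (pos 2,3,6,7,10,11,14,15,18,19,22,23,26,27,30,31): 1⊕0⊕0⊕1⊕1⊕0⊕0⊕0⊕0⊕0⊕1⊕0⊕1⊕1⊕1⊕1 = 0
s4 (pos 4,5,6,7,12,13,14,15,20,21,22,23,28,29,30,31): 0⊕0⊕0⊕1⊕1⊕0⊕0⊕0⊕0⊕0⊕1⊕0⊕1⊕1⊕1⊕1 = 1
s8 (pos 8,9,10,11,12,13,14,15,24,25,26,27,28,29,30,31): 0⊕1⊕1⊕0⊕1⊕0⊕0⊕0⊕0⊕0⊕1⊕1⊕1⊕1⊕1⊕1 = 1
s16 (pos 16,17,18,19,20,21,22,23,24,25,26,27,28,29,30,31): 0⊕1⊕0⊕0⊕0⊕0⊕1⊕0⊕0⊕0⊕1⊕1⊕1⊕1⊕1⊕1 = 0
Syndrome s16…s1 = 01100 → error at position 12.
Flip position 12: 0100001011010000100001000111111 → 0100001011000000100001000111111
Read data bits from positions 3,5,6,7,9,10,11,12,13,14,15,17,18,19,20,21,22,23,24,25,26,27,28,29,30,31: 00011100000100001000111111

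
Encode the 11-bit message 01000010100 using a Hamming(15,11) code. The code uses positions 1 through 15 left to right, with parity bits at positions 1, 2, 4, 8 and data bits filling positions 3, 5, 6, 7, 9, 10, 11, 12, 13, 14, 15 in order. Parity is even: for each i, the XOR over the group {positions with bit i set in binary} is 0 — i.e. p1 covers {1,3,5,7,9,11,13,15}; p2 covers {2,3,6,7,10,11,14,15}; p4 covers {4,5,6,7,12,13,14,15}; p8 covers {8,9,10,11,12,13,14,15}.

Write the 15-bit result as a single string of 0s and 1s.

110010000010100

Place data at non-parity positions: p1 p2 0 p4 1 0 0 p8 0 0 1 0 1 0 0
p1 (pos 1,3,5,7,9,11,13,15): XOR of data positions = 0⊕1⊕0⊕0⊕1⊕1⊕0 = 1
p2 (pos 2,3,6,7,10,11,14,15): XOR of data positions = 0⊕0⊕0⊕0⊕1⊕0⊕0 = 1
p4 (pos 4,5,6,7,12,13,14,15): XOR of data positions = 1⊕0⊕0⊕0⊕1⊕0⊕0 = 0
p8 (pos 8,9,10,11,12,13,14,15): XOR of data positions = 0⊕0⊕1⊕0⊕1⊕0⊕0 = 0
Codeword: 110010000010100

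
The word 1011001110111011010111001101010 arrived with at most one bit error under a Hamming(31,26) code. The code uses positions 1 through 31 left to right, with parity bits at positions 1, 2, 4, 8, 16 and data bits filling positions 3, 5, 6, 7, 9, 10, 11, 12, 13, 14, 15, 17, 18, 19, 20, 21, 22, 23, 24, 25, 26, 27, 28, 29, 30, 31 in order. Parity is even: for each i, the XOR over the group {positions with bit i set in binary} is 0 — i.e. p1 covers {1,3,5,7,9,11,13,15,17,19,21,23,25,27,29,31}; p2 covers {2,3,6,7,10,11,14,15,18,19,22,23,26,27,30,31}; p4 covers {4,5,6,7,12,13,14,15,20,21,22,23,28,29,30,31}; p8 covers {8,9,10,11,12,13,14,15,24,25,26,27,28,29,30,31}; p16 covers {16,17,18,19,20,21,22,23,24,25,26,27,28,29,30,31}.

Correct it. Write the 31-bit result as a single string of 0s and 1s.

s1 (pos 1,3,5,7,9,11,13,15,17,19,21,23,25,27,29,31): 1⊕1⊕0⊕1⊕1⊕1⊕1⊕1⊕0⊕0⊕1⊕0⊕1⊕0⊕0⊕0 = 1
s2 (pos 2,3,6,7,10,11,14,15,18,19,22,23,26,27,30,31): 0⊕1⊕0⊕1⊕0⊕1⊕0⊕1⊕1⊕0⊕1⊕0⊕1⊕0⊕1⊕0 = 0
s4 (pos 4,5,6,7,12,13,14,15,20,21,22,23,28,29,30,31): 1⊕0⊕0⊕1⊕1⊕1⊕0⊕1⊕1⊕1⊕1⊕0⊕1⊕0⊕1⊕0 = 0
s8 (pos 8,9,10,11,12,13,14,15,24,25,26,27,28,29,30,31): 1⊕1⊕0⊕1⊕1⊕1⊕0⊕1⊕0⊕1⊕1⊕0⊕1⊕0⊕1⊕0 = 0
s16 (pos 16,17,18,19,20,21,22,23,24,25,26,27,28,29,30,31): 1⊕0⊕1⊕0⊕1⊕1⊕1⊕0⊕0⊕1⊕1⊕0⊕1⊕0⊕1⊕0 = 1
Syndrome s16…s1 = 10001 → error at position 17.
Flip position 17: 1011001110111011010111001101010 → 1011001110111011110111001101010

1011001110111011110111001101010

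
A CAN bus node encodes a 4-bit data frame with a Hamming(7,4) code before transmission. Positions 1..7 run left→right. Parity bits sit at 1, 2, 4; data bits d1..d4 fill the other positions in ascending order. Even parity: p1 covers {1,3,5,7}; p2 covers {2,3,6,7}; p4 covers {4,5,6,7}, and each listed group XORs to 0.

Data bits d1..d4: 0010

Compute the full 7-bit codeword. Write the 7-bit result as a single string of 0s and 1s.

Place data at non-parity positions: p1 p2 0 p4 0 1 0
p1 (pos 1,3,5,7): XOR of data positions = 0⊕0⊕0 = 0
p2 (pos 2,3,6,7): XOR of data positions = 0⊕1⊕0 = 1
p4 (pos 4,5,6,7): XOR of data positions = 0⊕1⊕0 = 1
Codeword: 0101010

0101010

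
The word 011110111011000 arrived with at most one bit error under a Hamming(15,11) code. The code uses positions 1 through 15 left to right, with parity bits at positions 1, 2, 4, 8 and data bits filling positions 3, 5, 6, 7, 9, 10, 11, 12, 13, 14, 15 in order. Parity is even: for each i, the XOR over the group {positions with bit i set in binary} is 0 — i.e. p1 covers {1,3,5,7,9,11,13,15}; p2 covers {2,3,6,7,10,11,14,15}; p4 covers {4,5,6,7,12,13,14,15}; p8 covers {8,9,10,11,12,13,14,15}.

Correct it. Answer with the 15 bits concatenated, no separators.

s1 (pos 1,3,5,7,9,11,13,15): 0⊕1⊕1⊕1⊕1⊕1⊕0⊕0 = 1
s2 (pos 2,3,6,7,10,11,14,15): 1⊕1⊕0⊕1⊕0⊕1⊕0⊕0 = 0
s4 (pos 4,5,6,7,12,13,14,15): 1⊕1⊕0⊕1⊕1⊕0⊕0⊕0 = 0
s8 (pos 8,9,10,11,12,13,14,15): 1⊕1⊕0⊕1⊕1⊕0⊕0⊕0 = 0
Syndrome s8…s1 = 0001 → error at position 1.
Flip position 1: 011110111011000 → 111110111011000

111110111011000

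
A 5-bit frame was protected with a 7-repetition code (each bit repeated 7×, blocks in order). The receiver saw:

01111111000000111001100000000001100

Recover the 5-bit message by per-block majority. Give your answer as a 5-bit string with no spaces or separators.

10100

Block 1 (0111111): 6 ones → 1
Block 2 (1000000): 1 one → 0
Block 3 (1110011): 5 ones → 1
Block 4 (0000000): 0 ones → 0
Block 5 (0001100): 2 ones → 0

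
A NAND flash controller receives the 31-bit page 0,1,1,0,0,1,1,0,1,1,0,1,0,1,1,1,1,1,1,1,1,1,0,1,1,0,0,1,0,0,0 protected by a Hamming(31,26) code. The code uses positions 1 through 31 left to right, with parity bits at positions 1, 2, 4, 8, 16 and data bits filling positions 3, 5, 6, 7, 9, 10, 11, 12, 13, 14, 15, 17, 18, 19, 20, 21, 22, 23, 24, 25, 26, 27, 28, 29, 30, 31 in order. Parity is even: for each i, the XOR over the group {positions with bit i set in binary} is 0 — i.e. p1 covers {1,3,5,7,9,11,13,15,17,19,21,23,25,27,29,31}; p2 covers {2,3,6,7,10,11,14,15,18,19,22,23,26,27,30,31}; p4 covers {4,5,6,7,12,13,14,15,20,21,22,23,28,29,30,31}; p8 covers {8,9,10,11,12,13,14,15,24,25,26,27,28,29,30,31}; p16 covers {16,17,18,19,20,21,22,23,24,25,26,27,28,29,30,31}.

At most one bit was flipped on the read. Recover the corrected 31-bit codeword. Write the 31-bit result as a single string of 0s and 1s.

0111011011010111111111011001000

s1 (pos 1,3,5,7,9,11,13,15,17,19,21,23,25,27,29,31): 0⊕1⊕0⊕1⊕1⊕0⊕0⊕1⊕1⊕1⊕1⊕0⊕1⊕0⊕0⊕0 = 0
s2 (pos 2,3,6,7,10,11,14,15,18,19,22,23,26,27,30,31): 1⊕1⊕1⊕1⊕1⊕0⊕1⊕1⊕1⊕1⊕1⊕0⊕0⊕0⊕0⊕0 = 0
s4 (pos 4,5,6,7,12,13,14,15,20,21,22,23,28,29,30,31): 0⊕0⊕1⊕1⊕1⊕0⊕1⊕1⊕1⊕1⊕1⊕0⊕1⊕0⊕0⊕0 = 1
s8 (pos 8,9,10,11,12,13,14,15,24,25,26,27,28,29,30,31): 0⊕1⊕1⊕0⊕1⊕0⊕1⊕1⊕1⊕1⊕0⊕0⊕1⊕0⊕0⊕0 = 0
s16 (pos 16,17,18,19,20,21,22,23,24,25,26,27,28,29,30,31): 1⊕1⊕1⊕1⊕1⊕1⊕1⊕0⊕1⊕1⊕0⊕0⊕1⊕0⊕0⊕0 = 0
Syndrome s16…s1 = 00100 → error at position 4.
Flip position 4: 0110011011010111111111011001000 → 0111011011010111111111011001000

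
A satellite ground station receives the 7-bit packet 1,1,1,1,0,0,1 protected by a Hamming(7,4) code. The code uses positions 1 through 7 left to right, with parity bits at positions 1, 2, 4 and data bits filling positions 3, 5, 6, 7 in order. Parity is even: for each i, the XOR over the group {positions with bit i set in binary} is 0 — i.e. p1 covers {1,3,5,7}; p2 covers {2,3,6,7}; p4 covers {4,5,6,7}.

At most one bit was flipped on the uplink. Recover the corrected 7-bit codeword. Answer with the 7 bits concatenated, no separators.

s1 (pos 1,3,5,7): 1⊕1⊕0⊕1 = 1
s2 (pos 2,3,6,7): 1⊕1⊕0⊕1 = 1
s4 (pos 4,5,6,7): 1⊕0⊕0⊕1 = 0
Syndrome s4…s1 = 011 → error at position 3.
Flip position 3: 1111001 → 1101001

1101001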